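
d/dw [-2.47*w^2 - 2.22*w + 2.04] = -4.94*w - 2.22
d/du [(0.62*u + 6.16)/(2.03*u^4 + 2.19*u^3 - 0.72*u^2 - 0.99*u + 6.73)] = (-3.7758*u^4 - 52.7348*u^3 - 40.0248*u^2 + 8.8704*u + 10.271)/(4.1209*u^8 + 8.8914*u^7 + 1.8729*u^6 - 7.173*u^5 + 23.506*u^4 + 30.903*u^3 - 8.7111*u^2 - 13.3254*u + 45.2929)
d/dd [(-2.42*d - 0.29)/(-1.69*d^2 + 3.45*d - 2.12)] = (-4.0898*d^2 - 0.9802*d + 6.1309)/(2.8561*d^4 - 11.661*d^3 + 19.0681*d^2 - 14.628*d + 4.4944)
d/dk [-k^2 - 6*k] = -2*k - 6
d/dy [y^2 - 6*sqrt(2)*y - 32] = 2*y - 6*sqrt(2)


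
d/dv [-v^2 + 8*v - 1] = 8 - 2*v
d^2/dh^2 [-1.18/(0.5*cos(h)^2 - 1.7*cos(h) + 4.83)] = (1.18*(1 - cos(h)^2)^2 - 3.009*cos(h)^3 - 7.3986*cos(h)^2 + 15.70698*cos(h) - 2.301)/(0.5*cos(h)^2 - 1.7*cos(h) + 4.83)^3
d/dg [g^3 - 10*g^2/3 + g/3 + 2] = 3*g^2 - 20*g/3 + 1/3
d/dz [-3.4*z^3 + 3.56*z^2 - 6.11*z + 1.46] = -10.2*z^2 + 7.12*z - 6.11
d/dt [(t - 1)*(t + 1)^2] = (t + 1)*(3*t - 1)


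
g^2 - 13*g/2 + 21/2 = (g - 7/2)*(g - 3)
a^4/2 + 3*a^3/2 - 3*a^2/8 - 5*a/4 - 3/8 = (a/2 + 1/4)*(a - 1)*(a + 1/2)*(a + 3)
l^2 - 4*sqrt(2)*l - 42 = (l - 7*sqrt(2))*(l + 3*sqrt(2))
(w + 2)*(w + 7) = w^2 + 9*w + 14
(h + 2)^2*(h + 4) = h^3 + 8*h^2 + 20*h + 16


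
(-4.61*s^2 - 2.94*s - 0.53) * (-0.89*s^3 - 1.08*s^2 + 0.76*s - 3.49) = 4.1029*s^5 + 7.5954*s^4 + 0.1433*s^3 + 14.4269*s^2 + 9.8578*s + 1.8497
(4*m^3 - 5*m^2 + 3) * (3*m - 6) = 12*m^4 - 39*m^3 + 30*m^2 + 9*m - 18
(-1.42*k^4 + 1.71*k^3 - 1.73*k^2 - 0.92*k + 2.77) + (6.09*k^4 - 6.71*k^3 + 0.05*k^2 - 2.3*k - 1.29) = 4.67*k^4 - 5.0*k^3 - 1.68*k^2 - 3.22*k + 1.48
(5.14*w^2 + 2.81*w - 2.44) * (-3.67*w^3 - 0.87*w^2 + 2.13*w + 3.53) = -18.8638*w^5 - 14.7845*w^4 + 17.4583*w^3 + 26.2523*w^2 + 4.7221*w - 8.6132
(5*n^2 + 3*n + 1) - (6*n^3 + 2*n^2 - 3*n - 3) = -6*n^3 + 3*n^2 + 6*n + 4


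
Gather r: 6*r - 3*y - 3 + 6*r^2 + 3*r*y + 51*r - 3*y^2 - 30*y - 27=6*r^2 + r*(3*y + 57) - 3*y^2 - 33*y - 30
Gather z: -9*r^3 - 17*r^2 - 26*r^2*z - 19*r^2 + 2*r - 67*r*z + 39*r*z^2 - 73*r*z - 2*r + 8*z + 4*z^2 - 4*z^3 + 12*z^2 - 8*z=-9*r^3 - 36*r^2 - 4*z^3 + z^2*(39*r + 16) + z*(-26*r^2 - 140*r)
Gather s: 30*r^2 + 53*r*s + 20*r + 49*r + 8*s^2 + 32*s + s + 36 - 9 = 30*r^2 + 69*r + 8*s^2 + s*(53*r + 33) + 27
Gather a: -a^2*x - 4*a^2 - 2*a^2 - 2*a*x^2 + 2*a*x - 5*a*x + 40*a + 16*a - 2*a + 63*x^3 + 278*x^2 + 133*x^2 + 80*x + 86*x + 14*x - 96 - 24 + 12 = a^2*(-x - 6) + a*(-2*x^2 - 3*x + 54) + 63*x^3 + 411*x^2 + 180*x - 108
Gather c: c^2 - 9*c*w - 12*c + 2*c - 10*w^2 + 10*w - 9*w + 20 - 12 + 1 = c^2 + c*(-9*w - 10) - 10*w^2 + w + 9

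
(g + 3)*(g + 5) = g^2 + 8*g + 15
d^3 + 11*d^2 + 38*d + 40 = (d + 2)*(d + 4)*(d + 5)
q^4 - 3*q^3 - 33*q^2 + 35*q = q*(q - 7)*(q - 1)*(q + 5)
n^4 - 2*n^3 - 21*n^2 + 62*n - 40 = (n - 4)*(n - 2)*(n - 1)*(n + 5)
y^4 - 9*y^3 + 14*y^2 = y^2*(y - 7)*(y - 2)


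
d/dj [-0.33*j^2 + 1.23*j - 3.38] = 1.23 - 0.66*j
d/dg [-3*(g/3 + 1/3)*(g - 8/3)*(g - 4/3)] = -3*g^2 + 6*g + 4/9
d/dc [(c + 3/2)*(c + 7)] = 2*c + 17/2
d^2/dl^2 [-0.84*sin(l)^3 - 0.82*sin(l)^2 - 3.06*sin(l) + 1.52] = 3.69*sin(l) - 1.89*sin(3*l) - 1.64*cos(2*l)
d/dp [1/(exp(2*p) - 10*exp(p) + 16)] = 2*(5 - exp(p))*exp(p)/(exp(2*p) - 10*exp(p) + 16)^2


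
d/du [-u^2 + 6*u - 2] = 6 - 2*u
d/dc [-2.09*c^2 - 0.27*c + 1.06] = -4.18*c - 0.27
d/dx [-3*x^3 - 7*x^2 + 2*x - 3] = -9*x^2 - 14*x + 2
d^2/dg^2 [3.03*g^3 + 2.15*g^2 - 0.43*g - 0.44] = 18.18*g + 4.3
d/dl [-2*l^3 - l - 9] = -6*l^2 - 1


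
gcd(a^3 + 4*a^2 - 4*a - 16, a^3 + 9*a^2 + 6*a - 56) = a^2 + 2*a - 8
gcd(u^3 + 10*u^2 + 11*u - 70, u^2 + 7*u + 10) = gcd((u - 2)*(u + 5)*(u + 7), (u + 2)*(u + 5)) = u + 5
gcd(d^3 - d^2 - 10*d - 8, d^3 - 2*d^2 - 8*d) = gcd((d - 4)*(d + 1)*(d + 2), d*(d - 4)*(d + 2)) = d^2 - 2*d - 8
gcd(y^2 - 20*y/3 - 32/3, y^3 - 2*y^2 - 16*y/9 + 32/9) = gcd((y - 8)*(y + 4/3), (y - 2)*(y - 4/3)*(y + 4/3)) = y + 4/3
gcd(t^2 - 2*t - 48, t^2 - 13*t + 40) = t - 8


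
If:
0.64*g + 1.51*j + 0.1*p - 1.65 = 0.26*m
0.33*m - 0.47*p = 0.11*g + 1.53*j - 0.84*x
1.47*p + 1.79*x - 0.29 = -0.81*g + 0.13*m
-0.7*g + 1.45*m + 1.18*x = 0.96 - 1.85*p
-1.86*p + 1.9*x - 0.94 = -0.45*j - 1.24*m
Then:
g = 7.09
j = -0.90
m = 6.01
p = 0.33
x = -2.89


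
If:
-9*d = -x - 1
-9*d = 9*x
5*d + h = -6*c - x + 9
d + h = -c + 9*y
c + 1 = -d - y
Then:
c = -93/20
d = 1/10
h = 73/2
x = -1/10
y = 71/20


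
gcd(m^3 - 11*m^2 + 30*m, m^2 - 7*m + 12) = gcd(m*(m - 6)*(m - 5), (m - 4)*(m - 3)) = 1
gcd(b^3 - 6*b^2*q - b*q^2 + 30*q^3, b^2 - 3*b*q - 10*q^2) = -b^2 + 3*b*q + 10*q^2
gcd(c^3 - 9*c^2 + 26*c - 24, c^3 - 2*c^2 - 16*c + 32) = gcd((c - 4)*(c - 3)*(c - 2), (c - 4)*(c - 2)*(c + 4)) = c^2 - 6*c + 8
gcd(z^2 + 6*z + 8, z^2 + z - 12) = z + 4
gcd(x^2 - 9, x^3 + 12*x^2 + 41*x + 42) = x + 3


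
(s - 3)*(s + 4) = s^2 + s - 12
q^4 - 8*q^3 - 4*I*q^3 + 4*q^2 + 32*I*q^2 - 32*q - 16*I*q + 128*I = (q - 8)*(q - 4*I)*(q - 2*I)*(q + 2*I)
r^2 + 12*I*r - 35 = (r + 5*I)*(r + 7*I)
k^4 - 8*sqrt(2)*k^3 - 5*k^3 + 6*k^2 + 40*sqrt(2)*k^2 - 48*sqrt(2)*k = k*(k - 3)*(k - 2)*(k - 8*sqrt(2))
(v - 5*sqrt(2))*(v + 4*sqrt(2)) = v^2 - sqrt(2)*v - 40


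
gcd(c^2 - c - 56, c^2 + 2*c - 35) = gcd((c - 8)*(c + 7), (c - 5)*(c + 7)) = c + 7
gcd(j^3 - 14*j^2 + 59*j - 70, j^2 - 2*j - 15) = j - 5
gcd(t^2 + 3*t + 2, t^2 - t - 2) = t + 1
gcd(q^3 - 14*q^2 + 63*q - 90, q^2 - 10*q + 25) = q - 5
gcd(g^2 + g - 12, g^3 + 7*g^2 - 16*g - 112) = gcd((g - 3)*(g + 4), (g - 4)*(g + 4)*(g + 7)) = g + 4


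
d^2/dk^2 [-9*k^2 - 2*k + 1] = -18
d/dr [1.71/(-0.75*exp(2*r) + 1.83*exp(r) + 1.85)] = (2.565*exp(r) - 3.1293)*exp(r)/(-0.75*exp(2*r) + 1.83*exp(r) + 1.85)^2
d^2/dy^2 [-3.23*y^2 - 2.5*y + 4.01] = -6.46000000000000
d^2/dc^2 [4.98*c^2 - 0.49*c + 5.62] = 9.96000000000000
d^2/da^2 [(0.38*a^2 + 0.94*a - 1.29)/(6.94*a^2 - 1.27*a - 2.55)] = (97.246056*a^3 - 332.437104*a^2 + 168.029892*a - 50.966022)/(334.255384*a^6 - 183.503316*a^5 - 334.870962*a^4 + 132.802757*a^3 + 123.043365*a^2 - 24.774525*a - 16.581375)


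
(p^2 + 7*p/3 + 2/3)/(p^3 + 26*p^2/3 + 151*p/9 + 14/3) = 3*(p + 2)/(3*p^2 + 25*p + 42)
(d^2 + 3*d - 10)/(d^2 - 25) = (d - 2)/(d - 5)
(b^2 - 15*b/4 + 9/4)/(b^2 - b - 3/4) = (-4*b^2 + 15*b - 9)/(-4*b^2 + 4*b + 3)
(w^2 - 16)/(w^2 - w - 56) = (16 - w^2)/(-w^2 + w + 56)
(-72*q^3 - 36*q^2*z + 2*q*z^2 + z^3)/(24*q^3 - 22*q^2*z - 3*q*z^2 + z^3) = (12*q^2 + 8*q*z + z^2)/(-4*q^2 + 3*q*z + z^2)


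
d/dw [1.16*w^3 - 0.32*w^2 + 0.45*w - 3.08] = 3.48*w^2 - 0.64*w + 0.45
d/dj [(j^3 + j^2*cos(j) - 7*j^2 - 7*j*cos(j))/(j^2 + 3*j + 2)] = (-j*(2*j + 3)*(j^2 + j*cos(j) - 7*j - 7*cos(j)) + (j^2 + 3*j + 2)*(-j^2*sin(j) + 3*j^2 + 7*j*sin(j) + 2*j*cos(j) - 14*j - 7*cos(j)))/(j^2 + 3*j + 2)^2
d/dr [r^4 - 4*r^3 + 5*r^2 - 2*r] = 4*r^3 - 12*r^2 + 10*r - 2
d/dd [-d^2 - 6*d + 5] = -2*d - 6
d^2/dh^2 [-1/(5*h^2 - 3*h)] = 2*(5*h*(5*h - 3) - (10*h - 3)^2)/(h^3*(5*h - 3)^3)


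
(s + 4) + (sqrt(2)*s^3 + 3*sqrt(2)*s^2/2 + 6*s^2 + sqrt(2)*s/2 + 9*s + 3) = sqrt(2)*s^3 + 3*sqrt(2)*s^2/2 + 6*s^2 + sqrt(2)*s/2 + 10*s + 7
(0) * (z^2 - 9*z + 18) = 0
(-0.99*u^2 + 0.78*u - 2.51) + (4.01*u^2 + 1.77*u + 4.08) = 3.02*u^2 + 2.55*u + 1.57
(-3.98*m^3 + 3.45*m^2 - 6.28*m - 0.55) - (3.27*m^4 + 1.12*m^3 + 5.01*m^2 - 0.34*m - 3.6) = -3.27*m^4 - 5.1*m^3 - 1.56*m^2 - 5.94*m + 3.05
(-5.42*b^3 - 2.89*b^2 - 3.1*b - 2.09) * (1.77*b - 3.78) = -9.5934*b^4 + 15.3723*b^3 + 5.4372*b^2 + 8.0187*b + 7.9002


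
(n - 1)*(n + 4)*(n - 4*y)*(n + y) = n^4 - 3*n^3*y + 3*n^3 - 4*n^2*y^2 - 9*n^2*y - 4*n^2 - 12*n*y^2 + 12*n*y + 16*y^2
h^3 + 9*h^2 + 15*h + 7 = (h + 1)^2*(h + 7)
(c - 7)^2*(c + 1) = c^3 - 13*c^2 + 35*c + 49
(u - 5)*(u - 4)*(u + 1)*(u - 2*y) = u^4 - 2*u^3*y - 8*u^3 + 16*u^2*y + 11*u^2 - 22*u*y + 20*u - 40*y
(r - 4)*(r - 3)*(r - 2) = r^3 - 9*r^2 + 26*r - 24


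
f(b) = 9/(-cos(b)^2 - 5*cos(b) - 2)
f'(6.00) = 0.29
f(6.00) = -1.17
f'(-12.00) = -0.67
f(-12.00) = -1.30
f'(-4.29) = -2449.95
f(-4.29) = -76.05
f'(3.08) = -0.42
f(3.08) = 4.51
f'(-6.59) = 0.32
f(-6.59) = -1.17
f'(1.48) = -7.66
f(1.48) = -3.66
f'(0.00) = 0.00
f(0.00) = -1.12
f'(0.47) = -0.53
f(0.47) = -1.24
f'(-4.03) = -45.75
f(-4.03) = 11.91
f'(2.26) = -43.09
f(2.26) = 11.61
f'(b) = 9*(-2*sin(b)*cos(b) - 5*sin(b))/(-cos(b)^2 - 5*cos(b) - 2)^2 = -9*(2*cos(b) + 5)*sin(b)/(cos(b)^2 + 5*cos(b) + 2)^2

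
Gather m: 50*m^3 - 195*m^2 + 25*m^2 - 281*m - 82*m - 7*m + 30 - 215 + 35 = 50*m^3 - 170*m^2 - 370*m - 150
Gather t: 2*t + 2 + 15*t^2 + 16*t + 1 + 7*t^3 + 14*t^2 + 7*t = 7*t^3 + 29*t^2 + 25*t + 3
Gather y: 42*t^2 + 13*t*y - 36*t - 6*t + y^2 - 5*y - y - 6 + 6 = 42*t^2 - 42*t + y^2 + y*(13*t - 6)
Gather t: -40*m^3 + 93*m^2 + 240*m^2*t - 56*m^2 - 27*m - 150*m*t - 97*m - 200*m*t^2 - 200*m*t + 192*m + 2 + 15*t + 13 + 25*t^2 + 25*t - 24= -40*m^3 + 37*m^2 + 68*m + t^2*(25 - 200*m) + t*(240*m^2 - 350*m + 40) - 9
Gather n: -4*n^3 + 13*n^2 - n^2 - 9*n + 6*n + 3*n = -4*n^3 + 12*n^2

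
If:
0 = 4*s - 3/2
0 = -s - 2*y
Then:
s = 3/8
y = -3/16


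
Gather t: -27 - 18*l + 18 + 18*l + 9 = 0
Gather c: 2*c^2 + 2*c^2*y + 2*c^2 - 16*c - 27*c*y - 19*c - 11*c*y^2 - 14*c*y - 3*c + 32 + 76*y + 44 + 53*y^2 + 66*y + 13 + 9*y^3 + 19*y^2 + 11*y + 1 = c^2*(2*y + 4) + c*(-11*y^2 - 41*y - 38) + 9*y^3 + 72*y^2 + 153*y + 90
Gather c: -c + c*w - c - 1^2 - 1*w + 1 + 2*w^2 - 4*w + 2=c*(w - 2) + 2*w^2 - 5*w + 2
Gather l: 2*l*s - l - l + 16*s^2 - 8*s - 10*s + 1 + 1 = l*(2*s - 2) + 16*s^2 - 18*s + 2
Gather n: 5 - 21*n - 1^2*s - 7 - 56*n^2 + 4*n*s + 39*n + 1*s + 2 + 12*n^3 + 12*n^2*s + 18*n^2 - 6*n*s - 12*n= 12*n^3 + n^2*(12*s - 38) + n*(6 - 2*s)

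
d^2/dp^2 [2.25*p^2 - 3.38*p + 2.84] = 4.50000000000000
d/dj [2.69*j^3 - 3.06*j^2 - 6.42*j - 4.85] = 8.07*j^2 - 6.12*j - 6.42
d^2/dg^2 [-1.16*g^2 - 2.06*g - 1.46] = -2.32000000000000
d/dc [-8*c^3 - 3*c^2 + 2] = 6*c*(-4*c - 1)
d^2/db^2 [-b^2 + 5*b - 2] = -2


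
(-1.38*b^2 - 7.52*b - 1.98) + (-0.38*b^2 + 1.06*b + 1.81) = -1.76*b^2 - 6.46*b - 0.17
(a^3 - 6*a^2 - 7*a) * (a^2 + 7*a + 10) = a^5 + a^4 - 39*a^3 - 109*a^2 - 70*a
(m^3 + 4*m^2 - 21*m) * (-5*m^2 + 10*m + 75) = -5*m^5 - 10*m^4 + 220*m^3 + 90*m^2 - 1575*m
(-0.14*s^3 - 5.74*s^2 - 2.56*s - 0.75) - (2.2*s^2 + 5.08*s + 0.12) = -0.14*s^3 - 7.94*s^2 - 7.64*s - 0.87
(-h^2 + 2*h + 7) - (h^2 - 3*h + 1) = -2*h^2 + 5*h + 6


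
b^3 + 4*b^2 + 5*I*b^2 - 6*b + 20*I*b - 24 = (b + 4)*(b + 2*I)*(b + 3*I)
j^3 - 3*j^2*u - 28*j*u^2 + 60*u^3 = (j - 6*u)*(j - 2*u)*(j + 5*u)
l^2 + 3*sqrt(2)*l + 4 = (l + sqrt(2))*(l + 2*sqrt(2))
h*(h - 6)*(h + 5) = h^3 - h^2 - 30*h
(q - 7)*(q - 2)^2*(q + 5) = q^4 - 6*q^3 - 23*q^2 + 132*q - 140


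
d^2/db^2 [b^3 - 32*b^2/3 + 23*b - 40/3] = 6*b - 64/3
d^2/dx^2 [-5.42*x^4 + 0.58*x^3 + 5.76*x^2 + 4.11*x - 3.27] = -65.04*x^2 + 3.48*x + 11.52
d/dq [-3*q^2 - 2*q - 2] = -6*q - 2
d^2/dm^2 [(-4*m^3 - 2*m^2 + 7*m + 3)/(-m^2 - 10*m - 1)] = 6*(123*m^3 + 35*m^2 - 19*m - 75)/(m^6 + 30*m^5 + 303*m^4 + 1060*m^3 + 303*m^2 + 30*m + 1)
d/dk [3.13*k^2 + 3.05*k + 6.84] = 6.26*k + 3.05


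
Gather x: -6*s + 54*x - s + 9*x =-7*s + 63*x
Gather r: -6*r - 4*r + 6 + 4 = 10 - 10*r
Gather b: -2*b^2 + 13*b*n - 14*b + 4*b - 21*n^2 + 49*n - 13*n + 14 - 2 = -2*b^2 + b*(13*n - 10) - 21*n^2 + 36*n + 12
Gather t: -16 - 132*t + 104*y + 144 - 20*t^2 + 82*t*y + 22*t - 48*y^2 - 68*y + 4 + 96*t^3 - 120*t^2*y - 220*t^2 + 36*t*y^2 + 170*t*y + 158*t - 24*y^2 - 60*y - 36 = 96*t^3 + t^2*(-120*y - 240) + t*(36*y^2 + 252*y + 48) - 72*y^2 - 24*y + 96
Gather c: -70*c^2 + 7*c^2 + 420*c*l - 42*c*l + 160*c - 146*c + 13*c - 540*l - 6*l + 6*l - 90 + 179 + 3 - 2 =-63*c^2 + c*(378*l + 27) - 540*l + 90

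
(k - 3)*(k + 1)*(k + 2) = k^3 - 7*k - 6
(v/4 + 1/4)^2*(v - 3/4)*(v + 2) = v^4/16 + 13*v^3/64 + v^2/8 - 7*v/64 - 3/32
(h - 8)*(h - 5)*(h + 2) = h^3 - 11*h^2 + 14*h + 80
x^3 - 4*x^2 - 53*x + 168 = (x - 8)*(x - 3)*(x + 7)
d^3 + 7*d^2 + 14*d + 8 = (d + 1)*(d + 2)*(d + 4)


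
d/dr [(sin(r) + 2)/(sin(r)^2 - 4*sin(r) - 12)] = -cos(r)/(sin(r) - 6)^2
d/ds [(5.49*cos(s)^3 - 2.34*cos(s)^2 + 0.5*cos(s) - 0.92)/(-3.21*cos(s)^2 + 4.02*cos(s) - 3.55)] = (17.6229*cos(s)^4 - 44.1396*cos(s)^3 + 66.2703*cos(s)^2 - 10.7076*cos(s) - 1.9234)*sin(s)/(10.3041*cos(s)^4 - 25.8084*cos(s)^3 + 38.9514*cos(s)^2 - 28.542*cos(s) + 12.6025)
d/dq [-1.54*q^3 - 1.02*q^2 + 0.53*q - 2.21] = -4.62*q^2 - 2.04*q + 0.53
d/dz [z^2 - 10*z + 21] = 2*z - 10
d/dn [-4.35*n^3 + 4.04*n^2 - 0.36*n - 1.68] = -13.05*n^2 + 8.08*n - 0.36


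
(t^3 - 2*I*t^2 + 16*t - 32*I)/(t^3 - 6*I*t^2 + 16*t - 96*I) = (t - 2*I)/(t - 6*I)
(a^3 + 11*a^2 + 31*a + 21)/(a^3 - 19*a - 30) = (a^2 + 8*a + 7)/(a^2 - 3*a - 10)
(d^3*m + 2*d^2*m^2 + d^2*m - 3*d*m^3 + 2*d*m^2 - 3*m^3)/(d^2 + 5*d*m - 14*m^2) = m*(d^3 + 2*d^2*m + d^2 - 3*d*m^2 + 2*d*m - 3*m^2)/(d^2 + 5*d*m - 14*m^2)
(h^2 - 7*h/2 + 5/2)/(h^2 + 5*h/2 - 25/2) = (h - 1)/(h + 5)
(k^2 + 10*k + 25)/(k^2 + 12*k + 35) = (k + 5)/(k + 7)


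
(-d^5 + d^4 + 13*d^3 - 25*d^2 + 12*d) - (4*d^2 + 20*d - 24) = -d^5 + d^4 + 13*d^3 - 29*d^2 - 8*d + 24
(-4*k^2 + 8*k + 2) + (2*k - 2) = -4*k^2 + 10*k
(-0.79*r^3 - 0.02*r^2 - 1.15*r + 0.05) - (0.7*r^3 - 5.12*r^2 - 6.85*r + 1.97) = -1.49*r^3 + 5.1*r^2 + 5.7*r - 1.92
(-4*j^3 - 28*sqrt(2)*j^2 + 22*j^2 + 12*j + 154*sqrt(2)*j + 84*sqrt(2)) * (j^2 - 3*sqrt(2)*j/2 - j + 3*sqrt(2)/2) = -4*j^5 - 22*sqrt(2)*j^4 + 26*j^4 + 74*j^3 + 143*sqrt(2)*j^3 - 558*j^2 - 55*sqrt(2)*j^2 - 66*sqrt(2)*j + 210*j + 252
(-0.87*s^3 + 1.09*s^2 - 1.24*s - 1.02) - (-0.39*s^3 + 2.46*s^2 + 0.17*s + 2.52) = -0.48*s^3 - 1.37*s^2 - 1.41*s - 3.54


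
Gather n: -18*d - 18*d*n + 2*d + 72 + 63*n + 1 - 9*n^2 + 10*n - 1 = -16*d - 9*n^2 + n*(73 - 18*d) + 72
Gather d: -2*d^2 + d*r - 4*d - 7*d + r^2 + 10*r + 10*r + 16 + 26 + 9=-2*d^2 + d*(r - 11) + r^2 + 20*r + 51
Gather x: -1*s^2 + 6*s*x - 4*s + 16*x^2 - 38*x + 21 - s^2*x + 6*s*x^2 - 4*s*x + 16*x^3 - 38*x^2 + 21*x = -s^2 - 4*s + 16*x^3 + x^2*(6*s - 22) + x*(-s^2 + 2*s - 17) + 21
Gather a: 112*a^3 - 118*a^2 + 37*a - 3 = 112*a^3 - 118*a^2 + 37*a - 3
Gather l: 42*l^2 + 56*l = 42*l^2 + 56*l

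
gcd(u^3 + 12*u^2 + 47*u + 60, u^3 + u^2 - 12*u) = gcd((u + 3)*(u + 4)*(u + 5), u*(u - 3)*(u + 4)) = u + 4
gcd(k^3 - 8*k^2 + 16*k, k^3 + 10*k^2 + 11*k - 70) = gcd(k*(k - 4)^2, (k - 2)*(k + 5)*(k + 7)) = 1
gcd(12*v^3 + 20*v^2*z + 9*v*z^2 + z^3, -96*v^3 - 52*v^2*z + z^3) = 12*v^2 + 8*v*z + z^2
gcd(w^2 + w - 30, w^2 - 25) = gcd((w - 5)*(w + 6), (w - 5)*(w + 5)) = w - 5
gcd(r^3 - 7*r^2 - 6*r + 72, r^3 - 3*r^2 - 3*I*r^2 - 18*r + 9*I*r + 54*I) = r^2 - 3*r - 18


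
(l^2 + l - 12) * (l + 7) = l^3 + 8*l^2 - 5*l - 84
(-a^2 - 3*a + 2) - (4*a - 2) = -a^2 - 7*a + 4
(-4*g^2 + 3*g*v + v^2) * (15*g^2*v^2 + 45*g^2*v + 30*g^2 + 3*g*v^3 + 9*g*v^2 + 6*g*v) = -60*g^4*v^2 - 180*g^4*v - 120*g^4 + 33*g^3*v^3 + 99*g^3*v^2 + 66*g^3*v + 24*g^2*v^4 + 72*g^2*v^3 + 48*g^2*v^2 + 3*g*v^5 + 9*g*v^4 + 6*g*v^3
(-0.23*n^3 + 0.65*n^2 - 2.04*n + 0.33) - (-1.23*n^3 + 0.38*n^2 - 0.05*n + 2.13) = 1.0*n^3 + 0.27*n^2 - 1.99*n - 1.8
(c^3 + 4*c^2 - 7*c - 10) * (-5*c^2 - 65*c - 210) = -5*c^5 - 85*c^4 - 435*c^3 - 335*c^2 + 2120*c + 2100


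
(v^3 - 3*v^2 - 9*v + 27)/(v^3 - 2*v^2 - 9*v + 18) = (v - 3)/(v - 2)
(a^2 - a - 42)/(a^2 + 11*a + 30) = (a - 7)/(a + 5)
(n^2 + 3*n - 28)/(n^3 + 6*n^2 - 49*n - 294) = (n - 4)/(n^2 - n - 42)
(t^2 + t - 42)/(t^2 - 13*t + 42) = (t + 7)/(t - 7)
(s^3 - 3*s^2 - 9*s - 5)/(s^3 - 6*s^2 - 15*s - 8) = (s - 5)/(s - 8)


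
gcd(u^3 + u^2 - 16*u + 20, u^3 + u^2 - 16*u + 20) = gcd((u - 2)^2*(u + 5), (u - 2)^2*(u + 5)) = u^3 + u^2 - 16*u + 20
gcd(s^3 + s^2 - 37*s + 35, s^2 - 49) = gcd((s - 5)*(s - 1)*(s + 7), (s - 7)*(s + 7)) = s + 7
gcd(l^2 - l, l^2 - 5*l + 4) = l - 1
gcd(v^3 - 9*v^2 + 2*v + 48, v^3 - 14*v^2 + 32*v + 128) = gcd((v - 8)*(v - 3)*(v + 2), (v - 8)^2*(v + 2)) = v^2 - 6*v - 16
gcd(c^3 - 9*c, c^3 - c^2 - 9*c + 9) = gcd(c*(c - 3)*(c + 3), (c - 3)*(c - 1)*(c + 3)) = c^2 - 9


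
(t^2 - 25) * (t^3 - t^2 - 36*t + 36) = t^5 - t^4 - 61*t^3 + 61*t^2 + 900*t - 900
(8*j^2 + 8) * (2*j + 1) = 16*j^3 + 8*j^2 + 16*j + 8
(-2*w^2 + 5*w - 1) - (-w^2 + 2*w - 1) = -w^2 + 3*w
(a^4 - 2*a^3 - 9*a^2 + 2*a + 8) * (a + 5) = a^5 + 3*a^4 - 19*a^3 - 43*a^2 + 18*a + 40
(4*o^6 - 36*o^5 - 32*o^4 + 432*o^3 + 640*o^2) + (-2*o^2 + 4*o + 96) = 4*o^6 - 36*o^5 - 32*o^4 + 432*o^3 + 638*o^2 + 4*o + 96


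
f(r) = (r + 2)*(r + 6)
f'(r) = 2*r + 8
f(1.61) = 27.47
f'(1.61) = 11.22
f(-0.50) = 8.25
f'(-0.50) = 7.00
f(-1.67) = 1.43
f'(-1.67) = 4.66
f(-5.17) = -2.63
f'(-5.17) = -2.34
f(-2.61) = -2.07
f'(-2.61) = 2.78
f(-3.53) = -3.78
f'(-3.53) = 0.94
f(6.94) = 115.68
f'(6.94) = 21.88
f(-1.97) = 0.12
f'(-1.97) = 4.06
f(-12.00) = 60.00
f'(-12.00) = -16.00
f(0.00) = 12.00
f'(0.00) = 8.00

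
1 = 1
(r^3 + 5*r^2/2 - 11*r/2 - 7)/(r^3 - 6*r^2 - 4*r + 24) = (2*r^2 + 9*r + 7)/(2*(r^2 - 4*r - 12))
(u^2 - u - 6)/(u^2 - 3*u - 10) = (u - 3)/(u - 5)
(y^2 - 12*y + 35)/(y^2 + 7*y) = (y^2 - 12*y + 35)/(y*(y + 7))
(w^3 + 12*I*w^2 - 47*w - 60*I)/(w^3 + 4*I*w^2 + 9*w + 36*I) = (w + 5*I)/(w - 3*I)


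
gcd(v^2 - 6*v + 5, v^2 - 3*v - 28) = 1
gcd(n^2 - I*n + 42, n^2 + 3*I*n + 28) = 1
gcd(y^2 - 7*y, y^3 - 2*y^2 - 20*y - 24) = 1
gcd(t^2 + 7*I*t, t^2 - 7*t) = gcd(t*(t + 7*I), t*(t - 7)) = t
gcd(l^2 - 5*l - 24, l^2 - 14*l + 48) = l - 8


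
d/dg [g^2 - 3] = 2*g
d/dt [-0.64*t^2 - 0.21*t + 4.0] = -1.28*t - 0.21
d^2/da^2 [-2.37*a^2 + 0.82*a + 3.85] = -4.74000000000000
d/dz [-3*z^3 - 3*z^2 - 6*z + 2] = -9*z^2 - 6*z - 6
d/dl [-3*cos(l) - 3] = 3*sin(l)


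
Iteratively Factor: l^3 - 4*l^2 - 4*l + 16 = (l - 2)*(l^2 - 2*l - 8) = (l - 4)*(l - 2)*(l + 2)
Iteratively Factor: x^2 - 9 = (x - 3)*(x + 3)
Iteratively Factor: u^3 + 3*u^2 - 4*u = (u)*(u^2 + 3*u - 4) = u*(u + 4)*(u - 1)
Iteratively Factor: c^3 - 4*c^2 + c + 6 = (c - 2)*(c^2 - 2*c - 3) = (c - 3)*(c - 2)*(c + 1)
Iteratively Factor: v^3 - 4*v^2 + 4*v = (v - 2)*(v^2 - 2*v) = v*(v - 2)*(v - 2)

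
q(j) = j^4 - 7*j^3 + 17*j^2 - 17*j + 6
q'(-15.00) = -18752.00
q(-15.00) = 78336.00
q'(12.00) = 4279.00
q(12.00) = 10890.00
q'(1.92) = -0.82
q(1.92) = 0.07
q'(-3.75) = -650.75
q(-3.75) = 875.71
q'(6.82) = 506.98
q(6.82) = 623.67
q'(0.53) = -4.28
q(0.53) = 0.80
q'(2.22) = -1.25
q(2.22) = -0.26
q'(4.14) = 47.66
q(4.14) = 24.05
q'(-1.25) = -100.12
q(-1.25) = 69.93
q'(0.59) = -3.43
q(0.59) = 0.57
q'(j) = 4*j^3 - 21*j^2 + 34*j - 17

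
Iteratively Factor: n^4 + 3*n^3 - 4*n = (n + 2)*(n^3 + n^2 - 2*n) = (n + 2)^2*(n^2 - n) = n*(n + 2)^2*(n - 1)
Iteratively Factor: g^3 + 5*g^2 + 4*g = (g + 4)*(g^2 + g) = g*(g + 4)*(g + 1)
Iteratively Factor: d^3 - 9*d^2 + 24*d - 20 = (d - 5)*(d^2 - 4*d + 4) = (d - 5)*(d - 2)*(d - 2)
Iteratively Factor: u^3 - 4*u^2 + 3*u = (u - 3)*(u^2 - u) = u*(u - 3)*(u - 1)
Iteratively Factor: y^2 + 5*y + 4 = (y + 1)*(y + 4)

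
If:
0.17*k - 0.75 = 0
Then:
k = 4.41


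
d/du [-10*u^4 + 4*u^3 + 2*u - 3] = -40*u^3 + 12*u^2 + 2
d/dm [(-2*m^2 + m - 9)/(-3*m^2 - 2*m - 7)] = (7*m^2 - 26*m - 25)/(9*m^4 + 12*m^3 + 46*m^2 + 28*m + 49)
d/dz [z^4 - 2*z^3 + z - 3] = 4*z^3 - 6*z^2 + 1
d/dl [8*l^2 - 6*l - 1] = 16*l - 6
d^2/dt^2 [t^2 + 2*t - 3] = 2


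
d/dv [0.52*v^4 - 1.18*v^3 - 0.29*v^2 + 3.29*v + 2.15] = 2.08*v^3 - 3.54*v^2 - 0.58*v + 3.29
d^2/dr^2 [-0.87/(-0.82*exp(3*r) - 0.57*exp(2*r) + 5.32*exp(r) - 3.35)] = ((-6.4206*exp(2*r) - 1.9836*exp(r) + 4.6284)*(0.82*exp(3*r) + 0.57*exp(2*r) - 5.32*exp(r) + 3.35) + 0.87*(2.46*exp(2*r) + 1.14*exp(r) - 5.32)*(4.92*exp(2*r) + 2.28*exp(r) - 10.64)*exp(r))*exp(r)/(0.82*exp(3*r) + 0.57*exp(2*r) - 5.32*exp(r) + 3.35)^3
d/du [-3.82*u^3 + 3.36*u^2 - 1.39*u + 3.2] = -11.46*u^2 + 6.72*u - 1.39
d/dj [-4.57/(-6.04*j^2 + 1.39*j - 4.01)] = (6.3523 - 55.2056*j)/(6.04*j^2 - 1.39*j + 4.01)^2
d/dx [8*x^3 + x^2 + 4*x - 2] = 24*x^2 + 2*x + 4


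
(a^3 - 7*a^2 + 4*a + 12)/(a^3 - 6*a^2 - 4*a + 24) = (a + 1)/(a + 2)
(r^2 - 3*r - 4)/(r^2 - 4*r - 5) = (r - 4)/(r - 5)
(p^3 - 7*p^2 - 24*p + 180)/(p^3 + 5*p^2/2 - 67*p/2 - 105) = 2*(p - 6)/(2*p + 7)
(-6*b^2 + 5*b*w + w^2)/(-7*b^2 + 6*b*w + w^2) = (6*b + w)/(7*b + w)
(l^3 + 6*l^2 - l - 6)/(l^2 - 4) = (l^3 + 6*l^2 - l - 6)/(l^2 - 4)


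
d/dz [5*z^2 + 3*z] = 10*z + 3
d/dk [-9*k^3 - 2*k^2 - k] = -27*k^2 - 4*k - 1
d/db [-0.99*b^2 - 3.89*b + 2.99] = -1.98*b - 3.89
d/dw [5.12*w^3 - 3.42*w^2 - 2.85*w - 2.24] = 15.36*w^2 - 6.84*w - 2.85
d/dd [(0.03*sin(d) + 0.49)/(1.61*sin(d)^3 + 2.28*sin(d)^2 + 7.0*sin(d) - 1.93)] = (-2.30685*sin(d) + 0.02415*sin(3*d) + 1.21755*cos(2*d) - 4.70545)*cos(d)/(1.61*sin(d)^3 + 2.28*sin(d)^2 + 7.0*sin(d) - 1.93)^2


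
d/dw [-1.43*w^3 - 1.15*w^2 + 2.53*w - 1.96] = -4.29*w^2 - 2.3*w + 2.53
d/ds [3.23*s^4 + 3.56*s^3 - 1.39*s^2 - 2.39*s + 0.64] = 12.92*s^3 + 10.68*s^2 - 2.78*s - 2.39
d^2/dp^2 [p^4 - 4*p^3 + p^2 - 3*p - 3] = 12*p^2 - 24*p + 2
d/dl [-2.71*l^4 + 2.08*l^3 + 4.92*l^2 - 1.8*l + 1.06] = -10.84*l^3 + 6.24*l^2 + 9.84*l - 1.8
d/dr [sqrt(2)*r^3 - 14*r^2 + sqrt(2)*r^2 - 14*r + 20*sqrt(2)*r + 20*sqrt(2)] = 3*sqrt(2)*r^2 - 28*r + 2*sqrt(2)*r - 14 + 20*sqrt(2)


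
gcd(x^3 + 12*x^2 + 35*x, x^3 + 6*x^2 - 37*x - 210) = x^2 + 12*x + 35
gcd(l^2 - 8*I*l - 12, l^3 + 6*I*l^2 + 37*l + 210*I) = l - 6*I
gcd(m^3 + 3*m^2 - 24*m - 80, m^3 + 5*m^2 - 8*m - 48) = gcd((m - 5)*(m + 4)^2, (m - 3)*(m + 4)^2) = m^2 + 8*m + 16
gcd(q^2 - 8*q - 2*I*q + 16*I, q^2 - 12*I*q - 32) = 1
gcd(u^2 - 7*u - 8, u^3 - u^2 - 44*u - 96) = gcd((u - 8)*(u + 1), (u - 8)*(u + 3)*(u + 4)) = u - 8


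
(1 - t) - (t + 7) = -2*t - 6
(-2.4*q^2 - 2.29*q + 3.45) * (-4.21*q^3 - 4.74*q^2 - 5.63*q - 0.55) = 10.104*q^5 + 21.0169*q^4 + 9.8421*q^3 - 2.1403*q^2 - 18.164*q - 1.8975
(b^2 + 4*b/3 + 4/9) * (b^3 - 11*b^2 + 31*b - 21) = b^5 - 29*b^4/3 + 151*b^3/9 + 139*b^2/9 - 128*b/9 - 28/3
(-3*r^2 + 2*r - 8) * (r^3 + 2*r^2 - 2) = -3*r^5 - 4*r^4 - 4*r^3 - 10*r^2 - 4*r + 16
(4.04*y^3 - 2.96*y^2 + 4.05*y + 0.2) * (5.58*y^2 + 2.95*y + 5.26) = 22.5432*y^5 - 4.5988*y^4 + 35.1174*y^3 - 2.5061*y^2 + 21.893*y + 1.052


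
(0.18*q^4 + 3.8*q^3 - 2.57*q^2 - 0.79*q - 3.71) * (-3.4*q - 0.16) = -0.612*q^5 - 12.9488*q^4 + 8.13*q^3 + 3.0972*q^2 + 12.7404*q + 0.5936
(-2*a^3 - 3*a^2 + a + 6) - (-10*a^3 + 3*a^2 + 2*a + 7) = 8*a^3 - 6*a^2 - a - 1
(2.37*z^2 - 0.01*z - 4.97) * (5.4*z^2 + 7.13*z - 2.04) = 12.798*z^4 + 16.8441*z^3 - 31.7441*z^2 - 35.4157*z + 10.1388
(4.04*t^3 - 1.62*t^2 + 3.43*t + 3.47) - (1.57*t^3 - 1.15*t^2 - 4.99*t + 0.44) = 2.47*t^3 - 0.47*t^2 + 8.42*t + 3.03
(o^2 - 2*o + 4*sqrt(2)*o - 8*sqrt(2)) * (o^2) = o^4 - 2*o^3 + 4*sqrt(2)*o^3 - 8*sqrt(2)*o^2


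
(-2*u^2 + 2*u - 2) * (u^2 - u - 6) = -2*u^4 + 4*u^3 + 8*u^2 - 10*u + 12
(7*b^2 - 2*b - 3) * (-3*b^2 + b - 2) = -21*b^4 + 13*b^3 - 7*b^2 + b + 6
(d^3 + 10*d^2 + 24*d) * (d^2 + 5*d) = d^5 + 15*d^4 + 74*d^3 + 120*d^2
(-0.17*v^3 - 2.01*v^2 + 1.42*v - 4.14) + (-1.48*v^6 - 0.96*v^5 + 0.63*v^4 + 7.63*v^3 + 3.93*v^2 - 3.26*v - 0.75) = -1.48*v^6 - 0.96*v^5 + 0.63*v^4 + 7.46*v^3 + 1.92*v^2 - 1.84*v - 4.89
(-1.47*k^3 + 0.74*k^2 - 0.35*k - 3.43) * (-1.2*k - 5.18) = 1.764*k^4 + 6.7266*k^3 - 3.4132*k^2 + 5.929*k + 17.7674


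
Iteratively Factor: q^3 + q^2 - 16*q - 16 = (q - 4)*(q^2 + 5*q + 4) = (q - 4)*(q + 4)*(q + 1)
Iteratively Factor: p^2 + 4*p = (p)*(p + 4)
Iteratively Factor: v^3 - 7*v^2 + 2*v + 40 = (v + 2)*(v^2 - 9*v + 20) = (v - 4)*(v + 2)*(v - 5)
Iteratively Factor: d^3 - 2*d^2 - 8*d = (d - 4)*(d^2 + 2*d) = (d - 4)*(d + 2)*(d)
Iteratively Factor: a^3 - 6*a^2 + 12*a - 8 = (a - 2)*(a^2 - 4*a + 4) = (a - 2)^2*(a - 2)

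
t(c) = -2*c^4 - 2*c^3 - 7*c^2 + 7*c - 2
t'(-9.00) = 5479.00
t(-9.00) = -12296.00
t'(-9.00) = 5479.00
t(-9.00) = -12296.00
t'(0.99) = -20.50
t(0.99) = -5.79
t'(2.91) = -281.69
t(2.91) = -233.61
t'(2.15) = -130.34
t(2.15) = -81.92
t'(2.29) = -152.60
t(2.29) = -101.70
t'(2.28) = -150.93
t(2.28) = -100.18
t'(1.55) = -58.91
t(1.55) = -26.96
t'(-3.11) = 233.15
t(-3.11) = -218.41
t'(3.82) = -579.98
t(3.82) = -614.77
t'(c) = -8*c^3 - 6*c^2 - 14*c + 7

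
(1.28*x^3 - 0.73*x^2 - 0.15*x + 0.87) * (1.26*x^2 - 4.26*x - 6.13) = 1.6128*x^5 - 6.3726*x^4 - 4.9256*x^3 + 6.2101*x^2 - 2.7867*x - 5.3331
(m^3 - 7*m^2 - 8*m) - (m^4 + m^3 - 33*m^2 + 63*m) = -m^4 + 26*m^2 - 71*m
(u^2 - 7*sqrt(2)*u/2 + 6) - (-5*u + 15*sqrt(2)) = u^2 - 7*sqrt(2)*u/2 + 5*u - 15*sqrt(2) + 6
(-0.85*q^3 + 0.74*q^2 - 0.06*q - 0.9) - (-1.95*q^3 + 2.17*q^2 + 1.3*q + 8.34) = 1.1*q^3 - 1.43*q^2 - 1.36*q - 9.24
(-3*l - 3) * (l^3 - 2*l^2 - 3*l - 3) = -3*l^4 + 3*l^3 + 15*l^2 + 18*l + 9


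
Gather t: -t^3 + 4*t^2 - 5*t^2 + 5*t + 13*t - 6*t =-t^3 - t^2 + 12*t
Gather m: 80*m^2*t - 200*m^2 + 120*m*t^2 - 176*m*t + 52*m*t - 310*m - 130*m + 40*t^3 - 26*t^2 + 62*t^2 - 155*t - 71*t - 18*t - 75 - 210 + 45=m^2*(80*t - 200) + m*(120*t^2 - 124*t - 440) + 40*t^3 + 36*t^2 - 244*t - 240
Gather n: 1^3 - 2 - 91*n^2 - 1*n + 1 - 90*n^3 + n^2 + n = -90*n^3 - 90*n^2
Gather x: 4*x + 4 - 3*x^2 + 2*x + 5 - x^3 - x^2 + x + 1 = -x^3 - 4*x^2 + 7*x + 10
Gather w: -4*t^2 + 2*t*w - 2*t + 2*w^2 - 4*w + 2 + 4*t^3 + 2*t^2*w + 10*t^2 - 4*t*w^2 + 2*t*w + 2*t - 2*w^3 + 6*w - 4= 4*t^3 + 6*t^2 - 2*w^3 + w^2*(2 - 4*t) + w*(2*t^2 + 4*t + 2) - 2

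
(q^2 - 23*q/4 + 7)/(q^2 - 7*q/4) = (q - 4)/q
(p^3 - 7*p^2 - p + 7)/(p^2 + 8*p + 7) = (p^2 - 8*p + 7)/(p + 7)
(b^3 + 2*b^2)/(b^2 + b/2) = 2*b*(b + 2)/(2*b + 1)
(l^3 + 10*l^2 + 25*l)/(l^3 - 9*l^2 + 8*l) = (l^2 + 10*l + 25)/(l^2 - 9*l + 8)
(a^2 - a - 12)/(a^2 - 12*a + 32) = (a + 3)/(a - 8)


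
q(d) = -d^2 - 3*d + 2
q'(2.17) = -7.34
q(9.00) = -106.00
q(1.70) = -5.99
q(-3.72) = -0.68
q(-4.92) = -7.45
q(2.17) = -9.22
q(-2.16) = 3.81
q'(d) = -2*d - 3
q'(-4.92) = 6.84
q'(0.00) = -3.00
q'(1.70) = -6.40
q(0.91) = -1.56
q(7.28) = -72.84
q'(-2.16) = 1.32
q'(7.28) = -17.56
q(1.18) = -2.93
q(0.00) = 2.00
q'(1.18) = -5.36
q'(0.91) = -4.82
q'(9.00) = -21.00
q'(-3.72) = 4.44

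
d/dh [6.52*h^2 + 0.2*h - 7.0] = 13.04*h + 0.2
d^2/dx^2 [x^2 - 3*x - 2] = 2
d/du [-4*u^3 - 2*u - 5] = -12*u^2 - 2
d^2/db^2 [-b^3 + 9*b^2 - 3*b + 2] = 18 - 6*b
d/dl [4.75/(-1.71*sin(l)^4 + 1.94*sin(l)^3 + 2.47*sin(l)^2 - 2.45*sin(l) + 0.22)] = (32.49*sin(l)^3 - 27.645*sin(l)^2 - 23.465*sin(l) + 11.6375)*cos(l)/(-1.71*sin(l)^4 + 1.94*sin(l)^3 + 2.47*sin(l)^2 - 2.45*sin(l) + 0.22)^2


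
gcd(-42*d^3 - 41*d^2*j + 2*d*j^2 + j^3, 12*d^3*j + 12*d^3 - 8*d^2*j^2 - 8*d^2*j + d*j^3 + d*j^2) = 6*d - j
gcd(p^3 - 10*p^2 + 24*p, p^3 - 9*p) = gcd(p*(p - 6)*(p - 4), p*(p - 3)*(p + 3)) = p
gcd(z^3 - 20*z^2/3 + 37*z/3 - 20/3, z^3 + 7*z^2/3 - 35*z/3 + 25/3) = z^2 - 8*z/3 + 5/3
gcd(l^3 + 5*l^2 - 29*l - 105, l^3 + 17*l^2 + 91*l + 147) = l^2 + 10*l + 21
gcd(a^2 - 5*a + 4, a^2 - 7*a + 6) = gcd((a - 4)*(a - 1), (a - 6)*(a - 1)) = a - 1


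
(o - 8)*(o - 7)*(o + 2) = o^3 - 13*o^2 + 26*o + 112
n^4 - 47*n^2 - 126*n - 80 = (n - 8)*(n + 1)*(n + 2)*(n + 5)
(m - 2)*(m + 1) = m^2 - m - 2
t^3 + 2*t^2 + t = t*(t + 1)^2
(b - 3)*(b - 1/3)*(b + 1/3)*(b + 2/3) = b^4 - 7*b^3/3 - 19*b^2/9 + 7*b/27 + 2/9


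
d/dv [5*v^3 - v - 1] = 15*v^2 - 1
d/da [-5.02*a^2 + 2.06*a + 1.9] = 2.06 - 10.04*a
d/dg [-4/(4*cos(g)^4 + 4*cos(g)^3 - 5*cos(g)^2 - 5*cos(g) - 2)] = -4*(2*cos(g) + 6*cos(2*g) + 4*cos(3*g) + 1)*sin(g)/(-4*cos(g)^4 - 4*cos(g)^3 + 5*cos(g)^2 + 5*cos(g) + 2)^2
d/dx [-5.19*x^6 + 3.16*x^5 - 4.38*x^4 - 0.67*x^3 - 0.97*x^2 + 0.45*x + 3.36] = -31.14*x^5 + 15.8*x^4 - 17.52*x^3 - 2.01*x^2 - 1.94*x + 0.45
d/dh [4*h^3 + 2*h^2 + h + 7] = 12*h^2 + 4*h + 1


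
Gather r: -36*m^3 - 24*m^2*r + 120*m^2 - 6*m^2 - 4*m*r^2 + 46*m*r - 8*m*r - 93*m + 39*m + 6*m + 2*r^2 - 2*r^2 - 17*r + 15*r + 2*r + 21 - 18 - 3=-36*m^3 + 114*m^2 - 4*m*r^2 - 48*m + r*(-24*m^2 + 38*m)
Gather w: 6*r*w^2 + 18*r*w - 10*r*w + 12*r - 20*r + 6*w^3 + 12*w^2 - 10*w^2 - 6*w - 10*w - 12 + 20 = -8*r + 6*w^3 + w^2*(6*r + 2) + w*(8*r - 16) + 8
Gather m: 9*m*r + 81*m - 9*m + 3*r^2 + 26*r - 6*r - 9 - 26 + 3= m*(9*r + 72) + 3*r^2 + 20*r - 32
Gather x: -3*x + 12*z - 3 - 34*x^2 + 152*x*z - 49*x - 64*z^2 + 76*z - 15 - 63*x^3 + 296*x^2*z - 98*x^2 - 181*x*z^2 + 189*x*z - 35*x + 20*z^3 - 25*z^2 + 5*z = -63*x^3 + x^2*(296*z - 132) + x*(-181*z^2 + 341*z - 87) + 20*z^3 - 89*z^2 + 93*z - 18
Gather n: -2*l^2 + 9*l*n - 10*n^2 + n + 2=-2*l^2 - 10*n^2 + n*(9*l + 1) + 2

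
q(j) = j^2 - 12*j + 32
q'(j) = 2*j - 12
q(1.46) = 16.61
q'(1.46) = -9.08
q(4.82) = -2.61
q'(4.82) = -2.36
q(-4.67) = 109.85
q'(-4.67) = -21.34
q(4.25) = -0.94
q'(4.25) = -3.50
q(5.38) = -3.62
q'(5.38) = -1.24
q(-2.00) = 60.00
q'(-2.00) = -16.00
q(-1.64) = 54.37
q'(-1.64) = -15.28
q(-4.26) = 101.27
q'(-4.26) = -20.52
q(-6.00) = 140.00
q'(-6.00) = -24.00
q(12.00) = 32.00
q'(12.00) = 12.00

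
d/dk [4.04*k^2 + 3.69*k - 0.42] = 8.08*k + 3.69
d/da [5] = 0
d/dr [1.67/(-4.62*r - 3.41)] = 7.7154/(4.62*r + 3.41)^2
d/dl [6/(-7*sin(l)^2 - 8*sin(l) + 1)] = 12*(7*sin(l) + 4)*cos(l)/(7*sin(l)^2 + 8*sin(l) - 1)^2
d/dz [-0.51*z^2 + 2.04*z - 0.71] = 2.04 - 1.02*z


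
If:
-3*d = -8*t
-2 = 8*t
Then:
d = -2/3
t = -1/4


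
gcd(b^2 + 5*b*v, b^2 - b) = b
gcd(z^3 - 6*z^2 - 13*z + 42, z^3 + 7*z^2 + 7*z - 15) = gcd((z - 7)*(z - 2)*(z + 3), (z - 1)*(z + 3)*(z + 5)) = z + 3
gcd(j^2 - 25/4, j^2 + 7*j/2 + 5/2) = j + 5/2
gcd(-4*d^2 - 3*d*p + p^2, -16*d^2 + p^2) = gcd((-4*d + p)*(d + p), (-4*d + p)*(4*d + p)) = -4*d + p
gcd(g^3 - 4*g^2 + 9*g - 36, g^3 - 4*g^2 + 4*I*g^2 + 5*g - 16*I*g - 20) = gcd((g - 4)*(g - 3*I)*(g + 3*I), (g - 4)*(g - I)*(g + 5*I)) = g - 4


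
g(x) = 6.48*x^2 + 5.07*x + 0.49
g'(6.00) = 82.83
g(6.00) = 264.19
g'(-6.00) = -72.69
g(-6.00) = 203.35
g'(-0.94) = -7.11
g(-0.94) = 1.45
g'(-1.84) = -18.78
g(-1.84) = 13.10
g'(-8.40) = -103.79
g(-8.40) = 415.13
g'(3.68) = 52.76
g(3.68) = 106.90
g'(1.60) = 25.81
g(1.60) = 25.19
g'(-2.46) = -26.81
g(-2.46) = 27.23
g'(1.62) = 26.07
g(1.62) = 25.71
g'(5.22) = 72.72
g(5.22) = 203.53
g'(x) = 12.96*x + 5.07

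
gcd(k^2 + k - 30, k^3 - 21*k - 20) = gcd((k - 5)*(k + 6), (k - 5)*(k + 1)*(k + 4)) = k - 5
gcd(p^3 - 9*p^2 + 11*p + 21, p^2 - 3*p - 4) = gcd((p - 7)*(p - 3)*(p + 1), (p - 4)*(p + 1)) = p + 1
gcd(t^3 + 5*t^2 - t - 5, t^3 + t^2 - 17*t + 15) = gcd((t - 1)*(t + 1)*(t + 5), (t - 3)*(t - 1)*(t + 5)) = t^2 + 4*t - 5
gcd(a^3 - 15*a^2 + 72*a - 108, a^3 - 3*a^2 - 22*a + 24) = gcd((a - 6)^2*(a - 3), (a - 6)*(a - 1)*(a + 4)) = a - 6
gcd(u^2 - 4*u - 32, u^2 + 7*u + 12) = u + 4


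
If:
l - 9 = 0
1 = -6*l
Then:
No Solution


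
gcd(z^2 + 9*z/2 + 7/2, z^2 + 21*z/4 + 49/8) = z + 7/2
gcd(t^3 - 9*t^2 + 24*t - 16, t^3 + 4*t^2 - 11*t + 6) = t - 1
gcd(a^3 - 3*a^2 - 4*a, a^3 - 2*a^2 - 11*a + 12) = a - 4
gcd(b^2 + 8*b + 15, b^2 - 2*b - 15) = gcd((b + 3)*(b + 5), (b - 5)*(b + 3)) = b + 3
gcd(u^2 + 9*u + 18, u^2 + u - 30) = u + 6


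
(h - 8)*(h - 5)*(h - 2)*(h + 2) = h^4 - 13*h^3 + 36*h^2 + 52*h - 160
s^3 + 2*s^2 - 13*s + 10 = (s - 2)*(s - 1)*(s + 5)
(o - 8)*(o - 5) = o^2 - 13*o + 40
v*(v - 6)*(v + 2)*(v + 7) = v^4 + 3*v^3 - 40*v^2 - 84*v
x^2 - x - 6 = (x - 3)*(x + 2)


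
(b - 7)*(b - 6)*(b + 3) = b^3 - 10*b^2 + 3*b + 126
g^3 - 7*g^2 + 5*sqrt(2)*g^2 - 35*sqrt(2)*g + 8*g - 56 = (g - 7)*(g + sqrt(2))*(g + 4*sqrt(2))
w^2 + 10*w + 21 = (w + 3)*(w + 7)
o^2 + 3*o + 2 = (o + 1)*(o + 2)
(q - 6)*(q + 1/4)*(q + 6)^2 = q^4 + 25*q^3/4 - 69*q^2/2 - 225*q - 54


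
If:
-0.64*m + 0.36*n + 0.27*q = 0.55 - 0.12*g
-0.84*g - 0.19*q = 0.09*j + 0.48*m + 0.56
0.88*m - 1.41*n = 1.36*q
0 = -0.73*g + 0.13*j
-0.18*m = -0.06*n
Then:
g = -0.39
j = -2.20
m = -2.65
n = -7.96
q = 6.53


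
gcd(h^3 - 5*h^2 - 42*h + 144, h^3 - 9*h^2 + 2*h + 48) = h^2 - 11*h + 24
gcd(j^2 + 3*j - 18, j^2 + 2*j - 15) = j - 3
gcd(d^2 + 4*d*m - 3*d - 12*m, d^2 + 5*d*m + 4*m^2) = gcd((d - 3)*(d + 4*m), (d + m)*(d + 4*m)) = d + 4*m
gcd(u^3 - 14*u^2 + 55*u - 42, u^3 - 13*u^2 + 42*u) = u^2 - 13*u + 42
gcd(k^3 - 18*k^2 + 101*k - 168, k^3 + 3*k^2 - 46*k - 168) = k - 7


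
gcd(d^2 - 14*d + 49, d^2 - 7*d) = d - 7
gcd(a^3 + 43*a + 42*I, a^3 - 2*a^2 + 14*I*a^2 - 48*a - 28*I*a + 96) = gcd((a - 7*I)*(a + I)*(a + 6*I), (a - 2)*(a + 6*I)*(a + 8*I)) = a + 6*I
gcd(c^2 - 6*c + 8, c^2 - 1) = 1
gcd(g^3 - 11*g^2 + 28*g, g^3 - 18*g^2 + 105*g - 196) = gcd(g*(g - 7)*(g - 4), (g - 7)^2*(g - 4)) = g^2 - 11*g + 28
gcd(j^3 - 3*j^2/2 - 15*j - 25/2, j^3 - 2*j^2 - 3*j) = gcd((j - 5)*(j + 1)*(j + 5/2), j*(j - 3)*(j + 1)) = j + 1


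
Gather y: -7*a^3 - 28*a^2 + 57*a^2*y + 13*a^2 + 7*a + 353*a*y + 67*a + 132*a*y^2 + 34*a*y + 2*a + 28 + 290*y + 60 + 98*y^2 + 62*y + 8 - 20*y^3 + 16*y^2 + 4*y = -7*a^3 - 15*a^2 + 76*a - 20*y^3 + y^2*(132*a + 114) + y*(57*a^2 + 387*a + 356) + 96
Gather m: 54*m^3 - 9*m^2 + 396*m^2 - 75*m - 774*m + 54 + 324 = 54*m^3 + 387*m^2 - 849*m + 378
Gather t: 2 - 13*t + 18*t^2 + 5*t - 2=18*t^2 - 8*t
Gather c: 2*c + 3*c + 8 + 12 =5*c + 20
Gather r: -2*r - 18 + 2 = -2*r - 16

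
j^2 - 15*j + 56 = (j - 8)*(j - 7)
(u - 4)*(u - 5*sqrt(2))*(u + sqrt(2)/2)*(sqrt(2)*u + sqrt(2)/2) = sqrt(2)*u^4 - 9*u^3 - 7*sqrt(2)*u^3/2 - 7*sqrt(2)*u^2 + 63*u^2/2 + 18*u + 35*sqrt(2)*u/2 + 10*sqrt(2)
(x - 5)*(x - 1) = x^2 - 6*x + 5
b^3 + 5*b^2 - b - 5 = (b - 1)*(b + 1)*(b + 5)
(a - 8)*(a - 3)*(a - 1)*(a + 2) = a^4 - 10*a^3 + 11*a^2 + 46*a - 48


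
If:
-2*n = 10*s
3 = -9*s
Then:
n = 5/3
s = -1/3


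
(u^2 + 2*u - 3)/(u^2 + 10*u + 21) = (u - 1)/(u + 7)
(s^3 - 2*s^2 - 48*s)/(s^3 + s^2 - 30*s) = (s - 8)/(s - 5)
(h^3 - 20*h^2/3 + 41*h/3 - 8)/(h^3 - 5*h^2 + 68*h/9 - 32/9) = 3*(h - 3)/(3*h - 4)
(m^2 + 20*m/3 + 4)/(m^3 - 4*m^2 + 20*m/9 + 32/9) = 3*(m + 6)/(3*m^2 - 14*m + 16)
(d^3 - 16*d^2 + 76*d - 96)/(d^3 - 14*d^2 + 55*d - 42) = (d^2 - 10*d + 16)/(d^2 - 8*d + 7)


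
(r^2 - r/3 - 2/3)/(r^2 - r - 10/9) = 3*(r - 1)/(3*r - 5)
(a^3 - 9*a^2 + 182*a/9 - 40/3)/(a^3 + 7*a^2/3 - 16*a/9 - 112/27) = 3*(3*a^2 - 23*a + 30)/(9*a^2 + 33*a + 28)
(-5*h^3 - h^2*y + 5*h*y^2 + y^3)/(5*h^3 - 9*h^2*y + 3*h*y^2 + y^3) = (h + y)/(-h + y)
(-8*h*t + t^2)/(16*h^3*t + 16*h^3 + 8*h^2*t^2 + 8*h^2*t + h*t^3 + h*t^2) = t*(-8*h + t)/(h*(16*h^2*t + 16*h^2 + 8*h*t^2 + 8*h*t + t^3 + t^2))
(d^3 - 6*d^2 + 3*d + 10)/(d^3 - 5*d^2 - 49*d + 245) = (d^2 - d - 2)/(d^2 - 49)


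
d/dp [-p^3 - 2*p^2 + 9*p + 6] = -3*p^2 - 4*p + 9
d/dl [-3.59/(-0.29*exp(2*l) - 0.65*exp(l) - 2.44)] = (-2.0822*exp(l) - 2.3335)*exp(l)/(0.29*exp(2*l) + 0.65*exp(l) + 2.44)^2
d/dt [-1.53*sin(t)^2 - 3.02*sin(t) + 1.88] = -(3.06*sin(t) + 3.02)*cos(t)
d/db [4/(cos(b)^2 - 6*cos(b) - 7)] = 8*(cos(b) - 3)*sin(b)/(sin(b)^2 + 6*cos(b) + 6)^2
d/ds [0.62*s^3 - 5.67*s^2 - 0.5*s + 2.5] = 1.86*s^2 - 11.34*s - 0.5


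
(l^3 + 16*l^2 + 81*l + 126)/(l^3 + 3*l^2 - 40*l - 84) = (l^2 + 9*l + 18)/(l^2 - 4*l - 12)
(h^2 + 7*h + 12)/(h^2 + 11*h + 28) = (h + 3)/(h + 7)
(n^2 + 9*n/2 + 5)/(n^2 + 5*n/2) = (n + 2)/n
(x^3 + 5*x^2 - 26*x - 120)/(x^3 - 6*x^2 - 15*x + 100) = (x + 6)/(x - 5)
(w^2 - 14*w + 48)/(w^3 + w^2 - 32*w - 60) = (w - 8)/(w^2 + 7*w + 10)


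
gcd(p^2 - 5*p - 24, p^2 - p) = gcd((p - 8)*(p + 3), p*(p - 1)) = 1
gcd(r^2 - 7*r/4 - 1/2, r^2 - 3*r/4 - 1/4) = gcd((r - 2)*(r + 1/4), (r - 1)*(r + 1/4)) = r + 1/4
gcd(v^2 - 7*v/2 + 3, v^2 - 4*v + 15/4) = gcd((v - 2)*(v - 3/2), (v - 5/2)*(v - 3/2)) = v - 3/2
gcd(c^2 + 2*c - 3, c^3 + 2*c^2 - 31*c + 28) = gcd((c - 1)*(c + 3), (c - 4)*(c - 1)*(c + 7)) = c - 1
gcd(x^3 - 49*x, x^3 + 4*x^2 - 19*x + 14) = x + 7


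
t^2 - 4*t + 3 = (t - 3)*(t - 1)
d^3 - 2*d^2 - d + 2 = (d - 2)*(d - 1)*(d + 1)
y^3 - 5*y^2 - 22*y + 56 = (y - 7)*(y - 2)*(y + 4)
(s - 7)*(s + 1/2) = s^2 - 13*s/2 - 7/2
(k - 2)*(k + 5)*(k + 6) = k^3 + 9*k^2 + 8*k - 60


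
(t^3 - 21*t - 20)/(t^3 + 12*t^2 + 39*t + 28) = (t - 5)/(t + 7)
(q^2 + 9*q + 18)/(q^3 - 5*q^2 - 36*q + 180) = (q + 3)/(q^2 - 11*q + 30)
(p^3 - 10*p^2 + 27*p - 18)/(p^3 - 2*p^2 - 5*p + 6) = (p - 6)/(p + 2)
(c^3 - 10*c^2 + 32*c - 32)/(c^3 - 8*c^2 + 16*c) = (c - 2)/c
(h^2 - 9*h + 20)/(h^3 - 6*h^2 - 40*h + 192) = (h - 5)/(h^2 - 2*h - 48)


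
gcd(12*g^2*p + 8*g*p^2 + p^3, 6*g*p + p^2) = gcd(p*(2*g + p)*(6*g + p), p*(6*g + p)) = 6*g*p + p^2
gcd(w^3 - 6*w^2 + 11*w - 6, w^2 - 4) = w - 2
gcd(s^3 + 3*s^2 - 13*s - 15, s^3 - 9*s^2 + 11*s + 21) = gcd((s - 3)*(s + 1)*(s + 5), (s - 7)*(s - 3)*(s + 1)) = s^2 - 2*s - 3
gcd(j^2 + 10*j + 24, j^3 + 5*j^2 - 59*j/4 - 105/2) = j + 6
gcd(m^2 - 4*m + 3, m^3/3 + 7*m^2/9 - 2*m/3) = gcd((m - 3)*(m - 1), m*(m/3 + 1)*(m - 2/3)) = 1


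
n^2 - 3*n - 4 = (n - 4)*(n + 1)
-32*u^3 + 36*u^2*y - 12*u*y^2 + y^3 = (-8*u + y)*(-2*u + y)^2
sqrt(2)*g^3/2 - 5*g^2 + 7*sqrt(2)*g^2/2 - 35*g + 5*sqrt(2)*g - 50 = (g + 5)*(g - 5*sqrt(2))*(sqrt(2)*g/2 + sqrt(2))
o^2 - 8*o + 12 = (o - 6)*(o - 2)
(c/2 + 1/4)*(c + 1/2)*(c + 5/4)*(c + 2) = c^4/2 + 17*c^3/8 + 3*c^2 + 53*c/32 + 5/16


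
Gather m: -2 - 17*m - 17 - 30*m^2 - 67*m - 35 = -30*m^2 - 84*m - 54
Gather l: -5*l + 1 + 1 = 2 - 5*l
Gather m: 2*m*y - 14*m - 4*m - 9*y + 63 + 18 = m*(2*y - 18) - 9*y + 81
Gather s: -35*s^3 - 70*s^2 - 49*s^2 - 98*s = -35*s^3 - 119*s^2 - 98*s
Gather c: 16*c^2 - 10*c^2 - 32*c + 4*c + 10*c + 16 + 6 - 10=6*c^2 - 18*c + 12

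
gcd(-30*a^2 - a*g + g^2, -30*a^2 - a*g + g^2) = 30*a^2 + a*g - g^2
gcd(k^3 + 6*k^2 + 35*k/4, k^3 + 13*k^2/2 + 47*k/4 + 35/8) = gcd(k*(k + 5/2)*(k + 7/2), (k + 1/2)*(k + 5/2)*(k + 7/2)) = k^2 + 6*k + 35/4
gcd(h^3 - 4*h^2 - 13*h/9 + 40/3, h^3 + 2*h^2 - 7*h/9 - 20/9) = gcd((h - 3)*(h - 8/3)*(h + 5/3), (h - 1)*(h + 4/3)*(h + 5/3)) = h + 5/3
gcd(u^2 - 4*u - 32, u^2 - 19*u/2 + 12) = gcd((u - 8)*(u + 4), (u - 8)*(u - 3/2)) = u - 8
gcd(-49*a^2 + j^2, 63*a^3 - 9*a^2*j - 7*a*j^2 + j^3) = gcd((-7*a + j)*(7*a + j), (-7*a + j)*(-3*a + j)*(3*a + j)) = 7*a - j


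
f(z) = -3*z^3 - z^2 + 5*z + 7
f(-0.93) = 3.90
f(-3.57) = 112.90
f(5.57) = -514.60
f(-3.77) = 134.68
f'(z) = -9*z^2 - 2*z + 5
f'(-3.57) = -102.56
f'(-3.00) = -70.00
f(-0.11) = 6.44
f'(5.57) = -285.36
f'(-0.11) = 5.11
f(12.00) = -5261.00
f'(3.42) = -107.11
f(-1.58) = 8.44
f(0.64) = 9.00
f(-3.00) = 64.00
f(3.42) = -107.60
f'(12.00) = -1315.00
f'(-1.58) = -14.31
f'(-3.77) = -115.38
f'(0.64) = 0.03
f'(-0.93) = -0.92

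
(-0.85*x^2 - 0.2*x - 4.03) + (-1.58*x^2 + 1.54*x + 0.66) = -2.43*x^2 + 1.34*x - 3.37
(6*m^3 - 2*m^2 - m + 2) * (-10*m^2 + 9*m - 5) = -60*m^5 + 74*m^4 - 38*m^3 - 19*m^2 + 23*m - 10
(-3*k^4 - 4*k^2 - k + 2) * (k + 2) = -3*k^5 - 6*k^4 - 4*k^3 - 9*k^2 + 4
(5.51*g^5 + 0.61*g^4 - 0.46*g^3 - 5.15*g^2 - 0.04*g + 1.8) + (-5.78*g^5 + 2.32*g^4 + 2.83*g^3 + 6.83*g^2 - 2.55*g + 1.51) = -0.27*g^5 + 2.93*g^4 + 2.37*g^3 + 1.68*g^2 - 2.59*g + 3.31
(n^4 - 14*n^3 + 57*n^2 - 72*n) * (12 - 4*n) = -4*n^5 + 68*n^4 - 396*n^3 + 972*n^2 - 864*n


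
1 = 1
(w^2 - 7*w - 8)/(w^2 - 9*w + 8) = (w + 1)/(w - 1)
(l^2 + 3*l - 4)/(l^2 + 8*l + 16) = (l - 1)/(l + 4)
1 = 1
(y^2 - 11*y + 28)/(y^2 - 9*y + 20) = (y - 7)/(y - 5)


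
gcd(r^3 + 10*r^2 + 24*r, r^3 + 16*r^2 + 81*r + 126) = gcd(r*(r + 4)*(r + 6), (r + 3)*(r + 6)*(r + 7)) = r + 6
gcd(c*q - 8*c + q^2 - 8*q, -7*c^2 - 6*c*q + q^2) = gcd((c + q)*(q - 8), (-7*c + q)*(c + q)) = c + q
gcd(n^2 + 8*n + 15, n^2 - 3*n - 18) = n + 3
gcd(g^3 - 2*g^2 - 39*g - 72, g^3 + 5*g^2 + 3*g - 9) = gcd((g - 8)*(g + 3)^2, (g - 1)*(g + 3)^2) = g^2 + 6*g + 9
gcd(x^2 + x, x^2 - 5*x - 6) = x + 1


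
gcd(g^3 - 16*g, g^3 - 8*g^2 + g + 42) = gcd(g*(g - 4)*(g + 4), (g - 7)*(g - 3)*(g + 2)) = 1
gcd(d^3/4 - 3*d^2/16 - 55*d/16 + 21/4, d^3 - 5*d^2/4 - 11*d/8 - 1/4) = 1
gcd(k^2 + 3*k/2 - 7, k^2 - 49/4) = k + 7/2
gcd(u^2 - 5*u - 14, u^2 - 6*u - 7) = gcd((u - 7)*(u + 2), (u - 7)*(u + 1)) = u - 7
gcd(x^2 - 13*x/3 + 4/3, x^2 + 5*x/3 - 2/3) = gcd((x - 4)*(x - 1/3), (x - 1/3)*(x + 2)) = x - 1/3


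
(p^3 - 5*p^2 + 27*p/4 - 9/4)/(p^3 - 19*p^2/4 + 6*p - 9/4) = (4*p^2 - 8*p + 3)/(4*p^2 - 7*p + 3)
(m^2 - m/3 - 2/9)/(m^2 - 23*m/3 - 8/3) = (m - 2/3)/(m - 8)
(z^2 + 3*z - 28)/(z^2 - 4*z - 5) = (-z^2 - 3*z + 28)/(-z^2 + 4*z + 5)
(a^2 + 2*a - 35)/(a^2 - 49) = (a - 5)/(a - 7)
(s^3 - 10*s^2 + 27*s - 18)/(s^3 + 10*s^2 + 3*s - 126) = (s^2 - 7*s + 6)/(s^2 + 13*s + 42)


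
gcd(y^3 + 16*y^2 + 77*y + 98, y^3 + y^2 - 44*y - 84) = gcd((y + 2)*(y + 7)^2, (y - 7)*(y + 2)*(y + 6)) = y + 2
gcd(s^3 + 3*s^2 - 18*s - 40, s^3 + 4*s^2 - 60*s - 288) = 1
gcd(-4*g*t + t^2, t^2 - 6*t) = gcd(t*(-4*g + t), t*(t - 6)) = t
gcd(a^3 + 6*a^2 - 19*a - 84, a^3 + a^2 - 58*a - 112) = a + 7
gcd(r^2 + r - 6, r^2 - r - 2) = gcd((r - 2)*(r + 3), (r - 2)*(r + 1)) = r - 2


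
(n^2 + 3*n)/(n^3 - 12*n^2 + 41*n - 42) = n*(n + 3)/(n^3 - 12*n^2 + 41*n - 42)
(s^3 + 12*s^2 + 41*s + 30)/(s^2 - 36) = (s^2 + 6*s + 5)/(s - 6)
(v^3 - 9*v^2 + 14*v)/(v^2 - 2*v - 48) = v*(-v^2 + 9*v - 14)/(-v^2 + 2*v + 48)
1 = 1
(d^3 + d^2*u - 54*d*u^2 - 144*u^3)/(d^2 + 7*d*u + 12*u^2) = (d^2 - 2*d*u - 48*u^2)/(d + 4*u)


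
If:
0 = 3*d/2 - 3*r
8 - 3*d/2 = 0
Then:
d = 16/3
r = 8/3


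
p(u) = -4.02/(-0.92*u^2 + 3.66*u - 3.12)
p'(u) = -4.02*(1.84*u - 3.66)/(-0.92*u^2 + 3.66*u - 3.12)^2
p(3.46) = 2.73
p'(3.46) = -5.03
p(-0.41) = 0.84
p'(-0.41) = 0.78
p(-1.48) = 0.38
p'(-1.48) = 0.23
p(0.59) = 3.14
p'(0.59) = 6.31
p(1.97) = -7.73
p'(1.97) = 0.52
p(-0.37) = 0.87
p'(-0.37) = 0.82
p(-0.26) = 0.97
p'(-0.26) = 0.97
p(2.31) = -9.45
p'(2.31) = -13.12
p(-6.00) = 0.07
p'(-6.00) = 0.02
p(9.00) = 0.09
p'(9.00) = -0.03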